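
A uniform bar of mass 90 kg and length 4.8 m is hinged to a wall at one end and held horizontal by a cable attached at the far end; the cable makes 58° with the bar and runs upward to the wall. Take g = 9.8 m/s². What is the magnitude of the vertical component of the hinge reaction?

Take torques about the hinge: T sin 58° · 4.8 = 90×9.8×2.4 = 2116.8 N·m.
So T = 2116.8 / (0.8480 × 4.8) = 520.02 N.
ΣF_y = 0: H_y = (90×9.8) − T sin 58° = 882 − 441 = 441 N.

|H_y| ≈ 441 N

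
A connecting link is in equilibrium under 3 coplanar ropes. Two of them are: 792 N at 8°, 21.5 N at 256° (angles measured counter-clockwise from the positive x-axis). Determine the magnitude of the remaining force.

F ≈ 784 N

Sum the known components: ΣF_x = 779.1 N, ΣF_y = 89.36 N.
For equilibrium the remaining force must supply (−ΣF_x, −ΣF_y) = (-779.1, -89.36) N.
Magnitude = √((-779.1)² + (-89.36)²) = 784.2 N; direction = atan2(-89.36, -779.1) = 186.5°.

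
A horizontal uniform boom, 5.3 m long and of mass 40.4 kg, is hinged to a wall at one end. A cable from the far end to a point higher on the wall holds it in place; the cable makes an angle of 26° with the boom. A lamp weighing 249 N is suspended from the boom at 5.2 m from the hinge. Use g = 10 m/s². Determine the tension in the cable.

T ≈ 1020 N

Take torques about the hinge: T sin 26° · 5.3 = 40.4×10×2.65 + 249×5.2 = 2365.4 N·m.
So T = 2365.4 / (0.4384 × 5.3) = 1018.1 N.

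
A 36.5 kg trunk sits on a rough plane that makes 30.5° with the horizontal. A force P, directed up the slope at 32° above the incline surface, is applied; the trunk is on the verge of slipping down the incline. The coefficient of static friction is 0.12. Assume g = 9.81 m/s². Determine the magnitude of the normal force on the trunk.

On the verge of sliding down the incline, friction equals μN and acts up the slope.
Perpendicular: N + P sin 32° = W cos 30.5° = 308.5 N.
Along incline: P cos 32° + μN = W sin 30.5° with W sin 30.5° = 181.7 N.
Solving the pair for P and N: P = 184.5 N, N = 210.8 N (and f = μN = 25.29 N).

N ≈ 211 N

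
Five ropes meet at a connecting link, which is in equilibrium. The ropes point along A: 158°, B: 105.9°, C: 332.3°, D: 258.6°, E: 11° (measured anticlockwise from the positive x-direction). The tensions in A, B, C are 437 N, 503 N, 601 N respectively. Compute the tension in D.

Resolve: ΣF_x = 437 cos 158° + 503 cos 105.9° + 601 cos 332.3° + T_D cos 258.6° + T_E cos 11° = 0.
        ΣF_y = 437 sin 158° + 503 sin 105.9° + 601 sin 332.3° + T_D sin 258.6° + T_E sin 11° = 0.
The known terms sum to (-10.86, 368.1) N, so -0.1977 T_D + 0.9816 T_E = 10.86 and -0.9803 T_D + 0.1908 T_E = -368.1.
Solving simultaneously: T_D = 393.1 N, T_E = 90.21 N.

T_D ≈ 393 N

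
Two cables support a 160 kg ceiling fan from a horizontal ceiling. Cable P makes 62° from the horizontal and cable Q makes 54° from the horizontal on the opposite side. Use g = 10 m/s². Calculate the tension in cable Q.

Weight W = 160 × 10 = 1600 N acts straight down.
Horizontal: T_P cos 62° = T_Q cos 54°  →  T_P = 1.252 T_Q.
Vertical: T_P sin 62° + T_Q sin 54° = 1600.
Substituting the horizontal relation into the vertical equation gives 1.914 T_Q = 1600, so T_Q = 835.7 N.

T_Q ≈ 836 N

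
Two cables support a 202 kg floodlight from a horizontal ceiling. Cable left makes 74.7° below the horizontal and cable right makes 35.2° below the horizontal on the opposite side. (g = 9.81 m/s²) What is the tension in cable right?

Weight W = 202 × 9.81 = 1982 N acts straight down.
Horizontal: T_left cos 74.7° = T_right cos 35.2°  →  T_left = 3.097 T_right.
Vertical: T_left sin 74.7° + T_right sin 35.2° = 1982.
Substituting the horizontal relation into the vertical equation gives 3.563 T_right = 1982, so T_right = 556.1 N.

T_right ≈ 556 N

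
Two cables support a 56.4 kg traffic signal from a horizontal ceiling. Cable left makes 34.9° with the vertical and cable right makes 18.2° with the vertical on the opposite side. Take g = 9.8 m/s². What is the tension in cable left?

Angles from the horizontal: cable left is 90° − 34.9° = 55.1°, cable right is 90° − 18.2° = 71.8°.
Weight W = 56.4 × 9.8 = 552.7 N acts straight down.
Horizontal: T_left cos 55.1° = T_right cos 71.8°  →  T_right = 1.832 T_left.
Vertical: T_left sin 55.1° + T_right sin 71.8° = 552.7.
Substituting the horizontal relation into the vertical equation gives 2.56 T_left = 552.7, so T_left = 215.9 N.

T_left ≈ 216 N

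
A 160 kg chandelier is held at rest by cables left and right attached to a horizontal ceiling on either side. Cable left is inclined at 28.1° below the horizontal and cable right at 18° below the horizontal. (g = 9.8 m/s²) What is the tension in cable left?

T_left ≈ 2070 N

Weight W = 160 × 9.8 = 1568 N acts straight down.
Horizontal: T_left cos 28.1° = T_right cos 18°  →  T_right = 0.9275 T_left.
Vertical: T_left sin 28.1° + T_right sin 18° = 1568.
Substituting the horizontal relation into the vertical equation gives 0.7576 T_left = 1568, so T_left = 2070 N.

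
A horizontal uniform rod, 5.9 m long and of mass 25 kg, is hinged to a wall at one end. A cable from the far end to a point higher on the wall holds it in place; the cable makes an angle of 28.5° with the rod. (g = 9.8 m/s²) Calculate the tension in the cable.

T ≈ 257 N

Take torques about the hinge: T sin 28.5° · 5.9 = 25×9.8×2.95 = 722.75 N·m.
So T = 722.75 / (0.4772 × 5.9) = 256.73 N.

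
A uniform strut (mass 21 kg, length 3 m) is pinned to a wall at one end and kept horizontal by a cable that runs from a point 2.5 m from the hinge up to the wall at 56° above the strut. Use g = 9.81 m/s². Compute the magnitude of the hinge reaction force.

|H| ≈ 117 N

Take torques about the hinge: T sin 56° · 2.5 = 21×9.81×1.5 = 309.02 N·m.
So T = 309.02 / (0.8290 × 2.5) = 149.1 N.
ΣF_x = 0: H_x = T cos 56° = 83.373 N.
ΣF_y = 0: H_y = (21×9.81) − T sin 56° = 206.01 − 123.61 = 82.404 N.
|H| = √(H_x² + H_y²) = √((83.373)² + (82.404)²) = 117.22 N.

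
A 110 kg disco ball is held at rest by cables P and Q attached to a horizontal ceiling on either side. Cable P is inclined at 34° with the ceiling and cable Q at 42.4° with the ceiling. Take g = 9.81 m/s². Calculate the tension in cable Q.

T_Q ≈ 920 N

Weight W = 110 × 9.81 = 1079 N acts straight down.
Horizontal: T_P cos 34° = T_Q cos 42.4°  →  T_P = 0.8907 T_Q.
Vertical: T_P sin 34° + T_Q sin 42.4° = 1079.
Substituting the horizontal relation into the vertical equation gives 1.172 T_Q = 1079, so T_Q = 920.4 N.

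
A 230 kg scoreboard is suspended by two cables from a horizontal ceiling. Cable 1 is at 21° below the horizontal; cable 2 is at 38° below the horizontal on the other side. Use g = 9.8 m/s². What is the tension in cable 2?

T_2 ≈ 2450 N

Weight W = 230 × 9.8 = 2254 N acts straight down.
Horizontal: T_1 cos 21° = T_2 cos 38°  →  T_1 = 0.8441 T_2.
Vertical: T_1 sin 21° + T_2 sin 38° = 2254.
Substituting the horizontal relation into the vertical equation gives 0.9182 T_2 = 2254, so T_2 = 2455 N.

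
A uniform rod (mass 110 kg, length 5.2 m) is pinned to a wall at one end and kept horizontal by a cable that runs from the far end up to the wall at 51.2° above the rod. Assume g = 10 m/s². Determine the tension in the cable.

T ≈ 706 N

Take torques about the hinge: T sin 51.2° · 5.2 = 110×10×2.6 = 2860 N·m.
So T = 2860 / (0.7793 × 5.2) = 705.73 N.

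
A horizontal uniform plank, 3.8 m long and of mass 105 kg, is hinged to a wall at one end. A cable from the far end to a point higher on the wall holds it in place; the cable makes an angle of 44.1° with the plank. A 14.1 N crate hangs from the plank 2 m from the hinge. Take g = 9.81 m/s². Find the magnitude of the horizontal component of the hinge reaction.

Take torques about the hinge: T sin 44.1° · 3.8 = 105×9.81×1.9 + 14.1×2 = 1985.3 N·m.
So T = 1985.3 / (0.6959 × 3.8) = 750.73 N.
ΣF_x = 0: H_x = T cos 44.1° = 539.12 N.

H_x ≈ 539 N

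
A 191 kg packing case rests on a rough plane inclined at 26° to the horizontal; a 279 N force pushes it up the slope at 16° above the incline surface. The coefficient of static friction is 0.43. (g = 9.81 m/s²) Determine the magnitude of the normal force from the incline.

N ≈ 1610 N

Axes along / perpendicular to the incline. W sin 26° = 821.4 N down-slope; W cos 26° = 1684 N into the surface.
Perpendicular: N = W cos 26° − P sin 16° = 1684 − 76.9 = 1607 N.
Along incline: P cos 16° + f = W sin 26° (friction acts up-slope) → f = 821.4 − 268.2 = 553.2 N.
|f| = 553.2 N ≤ μN = 691.1 N, so the packing case is indeed static.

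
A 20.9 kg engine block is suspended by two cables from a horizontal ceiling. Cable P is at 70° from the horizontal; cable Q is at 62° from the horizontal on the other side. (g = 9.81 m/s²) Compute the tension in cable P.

T_P ≈ 130 N

Weight W = 20.9 × 9.81 = 205 N acts straight down.
Horizontal: T_P cos 70° = T_Q cos 62°  →  T_Q = 0.7285 T_P.
Vertical: T_P sin 70° + T_Q sin 62° = 205.
Substituting the horizontal relation into the vertical equation gives 1.583 T_P = 205, so T_P = 129.5 N.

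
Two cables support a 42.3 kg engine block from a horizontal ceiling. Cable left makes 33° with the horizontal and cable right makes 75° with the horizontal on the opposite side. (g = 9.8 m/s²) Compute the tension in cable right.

T_right ≈ 366 N

Weight W = 42.3 × 9.8 = 414.5 N acts straight down.
Horizontal: T_left cos 33° = T_right cos 75°  →  T_left = 0.3086 T_right.
Vertical: T_left sin 33° + T_right sin 75° = 414.5.
Substituting the horizontal relation into the vertical equation gives 1.134 T_right = 414.5, so T_right = 365.6 N.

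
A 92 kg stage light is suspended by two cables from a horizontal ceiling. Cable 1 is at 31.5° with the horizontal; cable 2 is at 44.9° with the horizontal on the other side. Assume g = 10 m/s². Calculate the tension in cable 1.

Weight W = 92 × 10 = 920 N acts straight down.
Horizontal: T_1 cos 31.5° = T_2 cos 44.9°  →  T_2 = 1.204 T_1.
Vertical: T_1 sin 31.5° + T_2 sin 44.9° = 920.
Substituting the horizontal relation into the vertical equation gives 1.372 T_1 = 920, so T_1 = 670.5 N.

T_1 ≈ 670 N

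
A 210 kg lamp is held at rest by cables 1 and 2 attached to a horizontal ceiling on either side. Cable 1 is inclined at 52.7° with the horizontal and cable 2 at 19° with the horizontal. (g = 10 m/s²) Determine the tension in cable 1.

T_1 ≈ 2090 N

Weight W = 210 × 10 = 2100 N acts straight down.
Horizontal: T_1 cos 52.7° = T_2 cos 19°  →  T_2 = 0.6409 T_1.
Vertical: T_1 sin 52.7° + T_2 sin 19° = 2100.
Substituting the horizontal relation into the vertical equation gives 1.004 T_1 = 2100, so T_1 = 2091 N.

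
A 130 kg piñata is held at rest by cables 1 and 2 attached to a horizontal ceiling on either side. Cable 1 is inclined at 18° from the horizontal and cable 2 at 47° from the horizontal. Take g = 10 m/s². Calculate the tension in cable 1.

T_1 ≈ 978 N

Weight W = 130 × 10 = 1300 N acts straight down.
Horizontal: T_1 cos 18° = T_2 cos 47°  →  T_2 = 1.395 T_1.
Vertical: T_1 sin 18° + T_2 sin 47° = 1300.
Substituting the horizontal relation into the vertical equation gives 1.329 T_1 = 1300, so T_1 = 978.3 N.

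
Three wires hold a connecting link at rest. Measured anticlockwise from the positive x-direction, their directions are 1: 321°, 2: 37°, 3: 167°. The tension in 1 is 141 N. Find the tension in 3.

Resolve: ΣF_x = 141 cos 321° + T_2 cos 37° + T_3 cos 167° = 0.
        ΣF_y = 141 sin 321° + T_2 sin 37° + T_3 sin 167° = 0.
The known terms sum to (109.6, -88.73) N, so 0.7986 T_2 − 0.9744 T_3 = -109.6 and 0.6018 T_2 + 0.2250 T_3 = 88.73.
Solving simultaneously: T_2 = 80.69 N, T_3 = 178.6 N.

T_3 ≈ 179 N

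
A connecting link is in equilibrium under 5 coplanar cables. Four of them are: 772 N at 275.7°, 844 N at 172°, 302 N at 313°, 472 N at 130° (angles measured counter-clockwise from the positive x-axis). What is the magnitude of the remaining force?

F ≈ 997 N

Sum the known components: ΣF_x = -856.5 N, ΣF_y = -510 N.
For equilibrium the remaining force must supply (−ΣF_x, −ΣF_y) = (856.5, 510) N.
Magnitude = √((856.5)² + (510)²) = 996.9 N; direction = atan2(510, 856.5) = 30.8°.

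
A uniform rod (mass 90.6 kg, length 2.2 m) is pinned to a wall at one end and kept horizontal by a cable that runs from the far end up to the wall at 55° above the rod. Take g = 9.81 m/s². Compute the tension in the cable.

Take torques about the hinge: T sin 55° · 2.2 = 90.6×9.81×1.1 = 977.66 N·m.
So T = 977.66 / (0.8192 × 2.2) = 542.5 N.

T ≈ 543 N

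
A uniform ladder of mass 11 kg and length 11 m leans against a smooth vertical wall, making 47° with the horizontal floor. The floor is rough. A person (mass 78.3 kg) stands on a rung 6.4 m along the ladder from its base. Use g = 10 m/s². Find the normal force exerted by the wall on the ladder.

N_wall ≈ 476 N

Torques about the foot: N_wall · 11 sin 47° = 11×10×5.5 cos 47° + 78.3×10×6.4 cos 47° → N_wall = 476.11 N.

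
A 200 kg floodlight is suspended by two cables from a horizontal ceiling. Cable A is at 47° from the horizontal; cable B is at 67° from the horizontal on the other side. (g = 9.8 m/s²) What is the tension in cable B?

Weight W = 200 × 9.8 = 1960 N acts straight down.
Horizontal: T_A cos 47° = T_B cos 67°  →  T_A = 0.5729 T_B.
Vertical: T_A sin 47° + T_B sin 67° = 1960.
Substituting the horizontal relation into the vertical equation gives 1.34 T_B = 1960, so T_B = 1463 N.

T_B ≈ 1460 N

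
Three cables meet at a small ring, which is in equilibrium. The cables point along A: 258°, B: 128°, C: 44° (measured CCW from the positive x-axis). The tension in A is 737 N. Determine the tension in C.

Resolve: ΣF_x = 737 cos 258° + T_B cos 128° + T_C cos 44° = 0.
        ΣF_y = 737 sin 258° + T_B sin 128° + T_C sin 44° = 0.
The known terms sum to (-153.2, -720.9) N, so -0.6157 T_B + 0.7193 T_C = 153.2 and 0.7880 T_B + 0.6947 T_C = 720.9.
Solving simultaneously: T_B = 414.4 N, T_C = 567.7 N.

T_C ≈ 568 N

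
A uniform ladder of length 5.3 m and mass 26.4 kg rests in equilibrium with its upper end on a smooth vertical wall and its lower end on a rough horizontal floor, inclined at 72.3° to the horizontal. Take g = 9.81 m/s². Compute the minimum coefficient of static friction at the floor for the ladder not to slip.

ΣF_y = 0: N_floor = 26.4×9.81 = 258.98 N.
Torques about the foot: N_wall · 5.3 sin 72.3° = 26.4×9.81×2.65 cos 72.3° → N_wall = 41.326 N.
ΣF_x = 0: f_floor = N_wall = 41.326 N.
μ_min = f_floor / N_floor = 41.326 / 258.98 = 0.1596.

μ_min ≈ 0.160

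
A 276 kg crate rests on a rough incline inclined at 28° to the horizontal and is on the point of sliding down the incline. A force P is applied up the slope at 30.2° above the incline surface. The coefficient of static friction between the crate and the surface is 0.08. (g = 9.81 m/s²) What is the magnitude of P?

On the verge of sliding down the incline, friction equals μN and acts up the slope.
Perpendicular: N + P sin 30.2° = W cos 28° = 2391 N.
Along incline: P cos 30.2° + μN = W sin 28° with W sin 28° = 1271 N.
Solving the pair for P and N: P = 1310 N, N = 1731 N (and f = μN = 138.5 N).

P ≈ 1310 N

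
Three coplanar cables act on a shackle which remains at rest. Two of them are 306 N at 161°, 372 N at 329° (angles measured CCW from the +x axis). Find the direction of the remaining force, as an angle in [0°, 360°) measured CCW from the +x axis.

θ ≈ 108°

Sum the known components: ΣF_x = 29.54 N, ΣF_y = -91.97 N.
For equilibrium the remaining force must supply (−ΣF_x, −ΣF_y) = (-29.54, 91.97) N.
Magnitude = √((-29.54)² + (91.97)²) = 96.6 N; direction = atan2(91.97, -29.54) = 107.8°.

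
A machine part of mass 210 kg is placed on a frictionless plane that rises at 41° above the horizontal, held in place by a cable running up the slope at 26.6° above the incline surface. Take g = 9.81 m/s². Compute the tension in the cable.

T ≈ 1510 N

Take axes along and perpendicular to the incline. Weight components: W sin 41° = 1352 N down-slope, W cos 41° = 1555 N into the surface.
Along incline: T cos 26.6° = W sin 41° → T = 1512 N.
Perpendicular: N = W cos 41° − T sin 26.6° = 878 N.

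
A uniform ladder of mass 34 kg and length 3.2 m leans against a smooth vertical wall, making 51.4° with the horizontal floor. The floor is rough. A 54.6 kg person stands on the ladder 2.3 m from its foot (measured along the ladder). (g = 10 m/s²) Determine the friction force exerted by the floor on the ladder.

f ≈ 449 N

Torques about the foot: N_wall · 3.2 sin 51.4° = 34×10×1.6 cos 51.4° + 54.6×10×2.3 cos 51.4° → N_wall = 448.99 N.
ΣF_x = 0: f_floor = N_wall = 448.99 N.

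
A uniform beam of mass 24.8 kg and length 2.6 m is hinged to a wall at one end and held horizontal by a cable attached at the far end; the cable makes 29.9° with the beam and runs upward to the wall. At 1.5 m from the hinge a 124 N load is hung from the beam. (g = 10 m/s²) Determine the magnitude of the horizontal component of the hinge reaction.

H_x ≈ 340 N

Take torques about the hinge: T sin 29.9° · 2.6 = 24.8×10×1.3 + 124×1.5 = 508.4 N·m.
So T = 508.4 / (0.4985 × 2.6) = 392.26 N.
ΣF_x = 0: H_x = T cos 29.9° = 340.05 N.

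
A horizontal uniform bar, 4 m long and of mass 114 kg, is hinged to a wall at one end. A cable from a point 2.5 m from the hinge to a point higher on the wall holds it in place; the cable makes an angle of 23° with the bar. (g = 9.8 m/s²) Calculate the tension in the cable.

T ≈ 2290 N

Take torques about the hinge: T sin 23° · 2.5 = 114×9.8×2 = 2234.4 N·m.
So T = 2234.4 / (0.3907 × 2.5) = 2287.4 N.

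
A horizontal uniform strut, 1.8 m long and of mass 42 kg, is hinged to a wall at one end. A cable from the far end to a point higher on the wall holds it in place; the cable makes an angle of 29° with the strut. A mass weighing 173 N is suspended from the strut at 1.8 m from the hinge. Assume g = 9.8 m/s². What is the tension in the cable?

T ≈ 781 N

Take torques about the hinge: T sin 29° · 1.8 = 42×9.8×0.9 + 173×1.8 = 681.84 N·m.
So T = 681.84 / (0.4848 × 1.8) = 781.34 N.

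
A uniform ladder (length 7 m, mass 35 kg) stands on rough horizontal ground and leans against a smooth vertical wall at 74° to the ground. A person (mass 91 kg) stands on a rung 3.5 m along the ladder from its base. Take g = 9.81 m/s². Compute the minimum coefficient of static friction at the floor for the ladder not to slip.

μ_min ≈ 0.143

ΣF_y = 0: N_floor = 35×9.81 + 91×9.81 = 1236.1 N.
Torques about the foot: N_wall · 7 sin 74° = 35×9.81×3.5 cos 74° + 91×9.81×3.5 cos 74° → N_wall = 177.22 N.
ΣF_x = 0: f_floor = N_wall = 177.22 N.
μ_min = f_floor / N_floor = 177.22 / 1236.1 = 0.1434.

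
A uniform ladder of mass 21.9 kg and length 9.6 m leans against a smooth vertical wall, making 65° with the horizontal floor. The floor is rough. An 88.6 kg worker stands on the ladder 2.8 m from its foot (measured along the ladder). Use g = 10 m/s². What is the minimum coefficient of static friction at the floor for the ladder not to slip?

μ_min ≈ 0.155

ΣF_y = 0: N_floor = 21.9×10 + 88.6×10 = 1105 N.
Torques about the foot: N_wall · 9.6 sin 65° = 21.9×10×4.8 cos 65° + 88.6×10×2.8 cos 65° → N_wall = 171.56 N.
ΣF_x = 0: f_floor = N_wall = 171.56 N.
μ_min = f_floor / N_floor = 171.56 / 1105 = 0.1553.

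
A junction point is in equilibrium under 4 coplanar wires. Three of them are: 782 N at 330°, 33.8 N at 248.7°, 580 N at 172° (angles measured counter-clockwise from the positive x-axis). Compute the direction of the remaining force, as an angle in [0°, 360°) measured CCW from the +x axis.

θ ≈ 105°

Sum the known components: ΣF_x = 90.6 N, ΣF_y = -341.8 N.
For equilibrium the remaining force must supply (−ΣF_x, −ΣF_y) = (-90.6, 341.8) N.
Magnitude = √((-90.6)² + (341.8)²) = 353.6 N; direction = atan2(341.8, -90.6) = 104.8°.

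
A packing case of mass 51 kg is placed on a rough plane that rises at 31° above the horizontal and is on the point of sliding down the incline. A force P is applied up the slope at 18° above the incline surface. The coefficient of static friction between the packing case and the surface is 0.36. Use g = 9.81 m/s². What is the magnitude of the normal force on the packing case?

N ≈ 391 N

On the verge of sliding down the incline, friction equals μN and acts up the slope.
Perpendicular: N + P sin 18° = W cos 31° = 428.8 N.
Along incline: P cos 18° + μN = W sin 31° with W sin 31° = 257.7 N.
Solving the pair for P and N: P = 123 N, N = 390.8 N (and f = μN = 140.7 N).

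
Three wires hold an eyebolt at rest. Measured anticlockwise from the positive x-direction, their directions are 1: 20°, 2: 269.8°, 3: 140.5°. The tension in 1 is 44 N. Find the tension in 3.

Resolve: ΣF_x = 44 cos 20° + T_2 cos 269.8° + T_3 cos 140.5° = 0.
        ΣF_y = 44 sin 20° + T_2 sin 269.8° + T_3 sin 140.5° = 0.
The known terms sum to (41.35, 15.05) N, so -0.0035 T_2 − 0.7716 T_3 = -41.35 and -1.0000 T_2 + 0.6361 T_3 = -15.05.
Solving simultaneously: T_2 = 48.99 N, T_3 = 53.36 N.

T_3 ≈ 53.4 N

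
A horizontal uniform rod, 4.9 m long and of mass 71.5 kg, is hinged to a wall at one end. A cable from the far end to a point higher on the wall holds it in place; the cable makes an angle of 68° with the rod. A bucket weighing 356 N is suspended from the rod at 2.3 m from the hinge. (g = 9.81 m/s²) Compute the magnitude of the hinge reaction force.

|H| ≈ 579 N

Take torques about the hinge: T sin 68° · 4.9 = 71.5×9.81×2.45 + 356×2.3 = 2537.3 N·m.
So T = 2537.3 / (0.9272 × 4.9) = 558.48 N.
ΣF_x = 0: H_x = T cos 68° = 209.21 N.
ΣF_y = 0: H_y = (71.5×9.81 + 356) − T sin 68° = 1057.4 − 517.81 = 539.61 N.
|H| = √(H_x² + H_y²) = √((209.21)² + (539.61)²) = 578.74 N.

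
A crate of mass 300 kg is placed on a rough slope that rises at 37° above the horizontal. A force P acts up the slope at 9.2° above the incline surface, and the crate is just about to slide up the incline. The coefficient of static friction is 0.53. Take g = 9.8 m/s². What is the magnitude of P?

On the verge of sliding up the incline, friction equals μN and acts down the slope.
Perpendicular: N + P sin 9.2° = W cos 37° = 2348 N.
Along incline: P cos 9.2° = W sin 37° + μN  with W sin 37° = 1769 N.
Solving the pair for P and N: P = 2812 N, N = 1898 N (and f = μN = 1006 N).

P ≈ 2810 N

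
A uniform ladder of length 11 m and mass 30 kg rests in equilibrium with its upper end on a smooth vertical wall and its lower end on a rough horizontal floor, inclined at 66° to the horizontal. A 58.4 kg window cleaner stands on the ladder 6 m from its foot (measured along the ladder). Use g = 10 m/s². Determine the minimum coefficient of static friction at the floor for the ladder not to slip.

μ_min ≈ 0.236

ΣF_y = 0: N_floor = 30×10 + 58.4×10 = 884 N.
Torques about the foot: N_wall · 11 sin 66° = 30×10×5.5 cos 66° + 58.4×10×6 cos 66° → N_wall = 208.61 N.
ΣF_x = 0: f_floor = N_wall = 208.61 N.
μ_min = f_floor / N_floor = 208.61 / 884 = 0.236.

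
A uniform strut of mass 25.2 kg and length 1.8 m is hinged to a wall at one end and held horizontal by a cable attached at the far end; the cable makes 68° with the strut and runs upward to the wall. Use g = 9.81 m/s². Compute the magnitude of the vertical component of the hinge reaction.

Take torques about the hinge: T sin 68° · 1.8 = 25.2×9.81×0.9 = 222.49 N·m.
So T = 222.49 / (0.9272 × 1.8) = 133.31 N.
ΣF_y = 0: H_y = (25.2×9.81) − T sin 68° = 247.21 − 123.61 = 123.61 N.

|H_y| ≈ 124 N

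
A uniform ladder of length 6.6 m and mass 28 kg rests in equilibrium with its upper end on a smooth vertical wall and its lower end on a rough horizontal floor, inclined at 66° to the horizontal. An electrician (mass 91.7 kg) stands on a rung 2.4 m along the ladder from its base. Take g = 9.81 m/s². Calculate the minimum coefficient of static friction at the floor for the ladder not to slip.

μ_min ≈ 0.176

ΣF_y = 0: N_floor = 28×9.81 + 91.7×9.81 = 1174.3 N.
Torques about the foot: N_wall · 6.6 sin 66° = 28×9.81×3.3 cos 66° + 91.7×9.81×2.4 cos 66° → N_wall = 206.79 N.
ΣF_x = 0: f_floor = N_wall = 206.79 N.
μ_min = f_floor / N_floor = 206.79 / 1174.3 = 0.1761.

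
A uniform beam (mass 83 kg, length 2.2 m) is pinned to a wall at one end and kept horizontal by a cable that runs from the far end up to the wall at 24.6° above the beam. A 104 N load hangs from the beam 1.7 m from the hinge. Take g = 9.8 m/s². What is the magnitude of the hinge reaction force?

Take torques about the hinge: T sin 24.6° · 2.2 = 83×9.8×1.1 + 104×1.7 = 1071.5 N·m.
So T = 1071.5 / (0.4163 × 2.2) = 1170 N.
ΣF_x = 0: H_x = T cos 24.6° = 1063.8 N.
ΣF_y = 0: H_y = (83×9.8 + 104) − T sin 24.6° = 917.4 − 487.06 = 430.34 N.
|H| = √(H_x² + H_y²) = √((1063.8)² + (430.34)²) = 1147.6 N.

|H| ≈ 1150 N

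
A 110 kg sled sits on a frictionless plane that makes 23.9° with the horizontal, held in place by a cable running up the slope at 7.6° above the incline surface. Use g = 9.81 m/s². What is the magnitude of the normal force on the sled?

N ≈ 928 N

Take axes along and perpendicular to the incline. Weight components: W sin 23.9° = 437.2 N down-slope, W cos 23.9° = 986.6 N into the surface.
Along incline: T cos 7.6° = W sin 23.9° → T = 441.1 N.
Perpendicular: N = W cos 23.9° − T sin 7.6° = 928.2 N.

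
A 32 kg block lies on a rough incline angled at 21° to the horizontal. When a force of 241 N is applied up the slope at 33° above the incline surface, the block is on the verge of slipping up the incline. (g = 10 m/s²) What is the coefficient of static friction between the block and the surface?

On the verge of sliding up the incline, friction is at its maximum μN and acts down the slope.
Perpendicular to incline: N = W cos 21° − P sin 33° = 298.7 − 131.3 = 167.5 N.
Along incline: P cos 33° − μN = W sin 21° → μ = −(W sin 21° − P cos 33°) / N = 0.5221.

μ ≈ 0.522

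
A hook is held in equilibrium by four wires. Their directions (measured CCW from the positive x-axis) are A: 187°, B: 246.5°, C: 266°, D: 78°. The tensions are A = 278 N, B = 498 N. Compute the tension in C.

Resolve: ΣF_x = 278 cos 187° + 498 cos 246.5° + T_C cos 266° + T_D cos 78° = 0.
        ΣF_y = 278 sin 187° + 498 sin 246.5° + T_C sin 266° + T_D sin 78° = 0.
The known terms sum to (-474.5, -490.6) N, so -0.0698 T_C + 0.2079 T_D = 474.5 and -0.9976 T_C + 0.9781 T_D = 490.6.
Solving simultaneously: T_C = 2602 N, T_D = 3155 N.

T_C ≈ 2600 N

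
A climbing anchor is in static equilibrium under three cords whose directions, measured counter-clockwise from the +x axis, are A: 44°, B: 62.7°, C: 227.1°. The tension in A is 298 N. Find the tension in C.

Resolve: ΣF_x = 298 cos 44° + T_B cos 62.7° + T_C cos 227.1° = 0.
        ΣF_y = 298 sin 44° + T_B sin 62.7° + T_C sin 227.1° = 0.
The known terms sum to (214.4, 207) N, so 0.4586 T_B − 0.6807 T_C = -214.4 and 0.8886 T_B − 0.7325 T_C = -207.
Solving simultaneously: T_B = 59.93 N, T_C = 355.3 N.

T_C ≈ 355 N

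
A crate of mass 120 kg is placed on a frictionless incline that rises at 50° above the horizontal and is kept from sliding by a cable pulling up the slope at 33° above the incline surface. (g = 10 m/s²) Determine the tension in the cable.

T ≈ 1100 N

Take axes along and perpendicular to the incline. Weight components: W sin 50° = 919.3 N down-slope, W cos 50° = 771.3 N into the surface.
Along incline: T cos 33° = W sin 50° → T = 1096 N.
Perpendicular: N = W cos 50° − T sin 33° = 174.4 N.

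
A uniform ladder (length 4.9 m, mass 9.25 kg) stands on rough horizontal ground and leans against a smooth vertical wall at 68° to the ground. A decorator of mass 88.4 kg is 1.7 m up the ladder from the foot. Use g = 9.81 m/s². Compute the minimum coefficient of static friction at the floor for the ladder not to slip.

μ_min ≈ 0.146

ΣF_y = 0: N_floor = 9.25×9.81 + 88.4×9.81 = 957.95 N.
Torques about the foot: N_wall · 4.9 sin 68° = 9.25×9.81×2.45 cos 68° + 88.4×9.81×1.7 cos 68° → N_wall = 139.89 N.
ΣF_x = 0: f_floor = N_wall = 139.89 N.
μ_min = f_floor / N_floor = 139.89 / 957.95 = 0.146.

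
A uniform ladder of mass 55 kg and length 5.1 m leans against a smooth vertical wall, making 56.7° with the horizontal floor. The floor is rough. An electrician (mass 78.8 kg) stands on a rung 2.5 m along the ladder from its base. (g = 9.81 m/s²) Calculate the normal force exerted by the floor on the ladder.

N_floor ≈ 1310 N

ΣF_y = 0: N_floor = 55×9.81 + 78.8×9.81 = 1312.6 N.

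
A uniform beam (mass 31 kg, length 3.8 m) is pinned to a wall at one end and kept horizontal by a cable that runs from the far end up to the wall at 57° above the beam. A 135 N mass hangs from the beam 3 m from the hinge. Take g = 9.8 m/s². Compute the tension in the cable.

T ≈ 308 N

Take torques about the hinge: T sin 57° · 3.8 = 31×9.8×1.9 + 135×3 = 982.22 N·m.
So T = 982.22 / (0.8387 × 3.8) = 308.2 N.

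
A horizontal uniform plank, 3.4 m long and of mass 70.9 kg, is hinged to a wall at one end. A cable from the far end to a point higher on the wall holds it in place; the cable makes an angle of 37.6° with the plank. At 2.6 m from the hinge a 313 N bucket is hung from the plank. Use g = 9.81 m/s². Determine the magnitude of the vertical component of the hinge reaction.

|H_y| ≈ 421 N

Take torques about the hinge: T sin 37.6° · 3.4 = 70.9×9.81×1.7 + 313×2.6 = 1996.2 N·m.
So T = 1996.2 / (0.6101 × 3.4) = 962.26 N.
ΣF_y = 0: H_y = (70.9×9.81 + 313) − T sin 37.6° = 1008.5 − 587.12 = 421.41 N.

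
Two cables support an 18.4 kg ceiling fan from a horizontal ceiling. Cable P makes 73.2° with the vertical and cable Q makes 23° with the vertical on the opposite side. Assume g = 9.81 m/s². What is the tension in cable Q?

T_Q ≈ 174 N

Angles from the horizontal: cable P is 90° − 73.2° = 16.8°, cable Q is 90° − 23° = 67°.
Weight W = 18.4 × 9.81 = 180.5 N acts straight down.
Horizontal: T_P cos 16.8° = T_Q cos 67°  →  T_P = 0.4082 T_Q.
Vertical: T_P sin 16.8° + T_Q sin 67° = 180.5.
Substituting the horizontal relation into the vertical equation gives 1.038 T_Q = 180.5, so T_Q = 173.8 N.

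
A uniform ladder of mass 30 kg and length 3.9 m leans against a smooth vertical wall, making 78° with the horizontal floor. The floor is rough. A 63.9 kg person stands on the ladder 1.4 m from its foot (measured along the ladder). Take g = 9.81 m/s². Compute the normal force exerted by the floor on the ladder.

ΣF_y = 0: N_floor = 30×9.81 + 63.9×9.81 = 921.16 N.

N_floor ≈ 921 N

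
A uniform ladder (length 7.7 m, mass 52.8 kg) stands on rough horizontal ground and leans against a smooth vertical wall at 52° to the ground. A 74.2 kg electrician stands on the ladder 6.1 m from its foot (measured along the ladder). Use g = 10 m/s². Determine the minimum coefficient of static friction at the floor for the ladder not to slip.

μ_min ≈ 0.524

ΣF_y = 0: N_floor = 52.8×10 + 74.2×10 = 1270 N.
Torques about the foot: N_wall · 7.7 sin 52° = 52.8×10×3.85 cos 52° + 74.2×10×6.1 cos 52° → N_wall = 665.51 N.
ΣF_x = 0: f_floor = N_wall = 665.51 N.
μ_min = f_floor / N_floor = 665.51 / 1270 = 0.524.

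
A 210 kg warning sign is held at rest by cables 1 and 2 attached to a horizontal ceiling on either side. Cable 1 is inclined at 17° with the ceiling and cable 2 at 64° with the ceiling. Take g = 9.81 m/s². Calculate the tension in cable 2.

T_2 ≈ 1990 N

Weight W = 210 × 9.81 = 2060 N acts straight down.
Horizontal: T_1 cos 17° = T_2 cos 64°  →  T_1 = 0.4584 T_2.
Vertical: T_1 sin 17° + T_2 sin 64° = 2060.
Substituting the horizontal relation into the vertical equation gives 1.033 T_2 = 2060, so T_2 = 1995 N.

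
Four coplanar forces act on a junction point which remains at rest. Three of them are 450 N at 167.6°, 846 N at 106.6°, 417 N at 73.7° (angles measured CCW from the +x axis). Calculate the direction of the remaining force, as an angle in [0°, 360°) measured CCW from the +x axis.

θ ≈ 293°

Sum the known components: ΣF_x = -564.2 N, ΣF_y = 1308 N.
For equilibrium the remaining force must supply (−ΣF_x, −ΣF_y) = (564.2, -1308) N.
Magnitude = √((564.2)² + (-1308)²) = 1424 N; direction = atan2(-1308, 564.2) = 293.3°.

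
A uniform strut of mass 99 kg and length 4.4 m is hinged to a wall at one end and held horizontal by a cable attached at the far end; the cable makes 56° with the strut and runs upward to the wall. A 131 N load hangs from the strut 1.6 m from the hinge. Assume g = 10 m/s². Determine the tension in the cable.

T ≈ 655 N

Take torques about the hinge: T sin 56° · 4.4 = 99×10×2.2 + 131×1.6 = 2387.6 N·m.
So T = 2387.6 / (0.8290 × 4.4) = 654.54 N.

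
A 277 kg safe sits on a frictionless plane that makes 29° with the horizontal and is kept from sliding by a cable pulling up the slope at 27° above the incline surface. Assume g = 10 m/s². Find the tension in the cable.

Take axes along and perpendicular to the incline. Weight components: W sin 29° = 1343 N down-slope, W cos 29° = 2423 N into the surface.
Along incline: T cos 27° = W sin 29° → T = 1507 N.
Perpendicular: N = W cos 29° − T sin 27° = 1738 N.

T ≈ 1510 N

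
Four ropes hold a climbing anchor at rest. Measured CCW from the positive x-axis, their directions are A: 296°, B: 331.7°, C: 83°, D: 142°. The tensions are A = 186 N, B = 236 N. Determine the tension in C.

Resolve: ΣF_x = 186 cos 296° + 236 cos 331.7° + T_C cos 83° + T_D cos 142° = 0.
        ΣF_y = 186 sin 296° + 236 sin 331.7° + T_C sin 83° + T_D sin 142° = 0.
The known terms sum to (289.3, -279.1) N, so 0.1219 T_C − 0.7880 T_D = -289.3 and 0.9925 T_C + 0.6157 T_D = 279.1.
Solving simultaneously: T_C = 48.73 N, T_D = 374.7 N.

T_C ≈ 48.7 N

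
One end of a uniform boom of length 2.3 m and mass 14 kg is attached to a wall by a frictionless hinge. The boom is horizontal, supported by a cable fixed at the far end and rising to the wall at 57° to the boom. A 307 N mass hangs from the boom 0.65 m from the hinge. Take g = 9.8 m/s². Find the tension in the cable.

T ≈ 185 N

Take torques about the hinge: T sin 57° · 2.3 = 14×9.8×1.15 + 307×0.65 = 357.33 N·m.
So T = 357.33 / (0.8387 × 2.3) = 185.25 N.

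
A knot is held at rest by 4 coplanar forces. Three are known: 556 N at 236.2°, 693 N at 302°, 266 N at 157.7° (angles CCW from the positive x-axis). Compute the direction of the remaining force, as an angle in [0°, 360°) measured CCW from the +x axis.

Sum the known components: ΣF_x = -188.2 N, ΣF_y = -948.8 N.
For equilibrium the remaining force must supply (−ΣF_x, −ΣF_y) = (188.2, 948.8) N.
Magnitude = √((188.2)² + (948.8)²) = 967.3 N; direction = atan2(948.8, 188.2) = 78.8°.

θ ≈ 78.8°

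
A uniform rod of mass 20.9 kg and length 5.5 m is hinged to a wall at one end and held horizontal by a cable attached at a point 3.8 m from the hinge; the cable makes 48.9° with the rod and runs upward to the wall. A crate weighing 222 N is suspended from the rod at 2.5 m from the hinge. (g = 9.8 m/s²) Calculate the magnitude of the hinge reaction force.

Take torques about the hinge: T sin 48.9° · 3.8 = 20.9×9.8×2.75 + 222×2.5 = 1118.3 N·m.
So T = 1118.3 / (0.7536 × 3.8) = 390.51 N.
ΣF_x = 0: H_x = T cos 48.9° = 256.71 N.
ΣF_y = 0: H_y = (20.9×9.8 + 222) − T sin 48.9° = 426.82 − 294.28 = 132.54 N.
|H| = √(H_x² + H_y²) = √((256.71)² + (132.54)²) = 288.91 N.

|H| ≈ 289 N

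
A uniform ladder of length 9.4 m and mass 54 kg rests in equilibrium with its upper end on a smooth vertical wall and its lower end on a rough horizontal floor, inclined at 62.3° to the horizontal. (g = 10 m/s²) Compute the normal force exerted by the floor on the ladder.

ΣF_y = 0: N_floor = 54×10 = 540 N.

N_floor ≈ 540 N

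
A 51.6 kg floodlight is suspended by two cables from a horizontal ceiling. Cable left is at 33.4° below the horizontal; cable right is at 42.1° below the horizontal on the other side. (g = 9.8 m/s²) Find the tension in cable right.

Weight W = 51.6 × 9.8 = 505.7 N acts straight down.
Horizontal: T_left cos 33.4° = T_right cos 42.1°  →  T_left = 0.8888 T_right.
Vertical: T_left sin 33.4° + T_right sin 42.1° = 505.7.
Substituting the horizontal relation into the vertical equation gives 1.16 T_right = 505.7, so T_right = 436.1 N.

T_right ≈ 436 N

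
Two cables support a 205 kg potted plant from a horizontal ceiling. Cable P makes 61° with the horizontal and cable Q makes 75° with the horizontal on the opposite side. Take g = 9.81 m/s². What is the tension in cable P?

Weight W = 205 × 9.81 = 2011 N acts straight down.
Horizontal: T_P cos 61° = T_Q cos 75°  →  T_Q = 1.873 T_P.
Vertical: T_P sin 61° + T_Q sin 75° = 2011.
Substituting the horizontal relation into the vertical equation gives 2.684 T_P = 2011, so T_P = 749.3 N.

T_P ≈ 749 N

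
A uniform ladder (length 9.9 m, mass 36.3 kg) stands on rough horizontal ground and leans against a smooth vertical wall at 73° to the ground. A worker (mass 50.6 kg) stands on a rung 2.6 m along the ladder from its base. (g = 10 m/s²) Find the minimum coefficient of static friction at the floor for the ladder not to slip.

ΣF_y = 0: N_floor = 36.3×10 + 50.6×10 = 869 N.
Torques about the foot: N_wall · 9.9 sin 73° = 36.3×10×4.95 cos 73° + 50.6×10×2.6 cos 73° → N_wall = 96.118 N.
ΣF_x = 0: f_floor = N_wall = 96.118 N.
μ_min = f_floor / N_floor = 96.118 / 869 = 0.1106.

μ_min ≈ 0.111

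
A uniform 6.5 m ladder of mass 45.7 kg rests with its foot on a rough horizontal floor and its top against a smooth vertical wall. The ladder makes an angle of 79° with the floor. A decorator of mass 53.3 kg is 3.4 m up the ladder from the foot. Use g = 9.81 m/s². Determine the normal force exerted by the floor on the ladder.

N_floor ≈ 971 N

ΣF_y = 0: N_floor = 45.7×9.81 + 53.3×9.81 = 971.19 N.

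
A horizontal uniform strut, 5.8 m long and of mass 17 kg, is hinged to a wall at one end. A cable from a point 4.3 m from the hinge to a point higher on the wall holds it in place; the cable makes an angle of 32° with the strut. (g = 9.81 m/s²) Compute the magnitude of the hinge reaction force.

|H| ≈ 188 N

Take torques about the hinge: T sin 32° · 4.3 = 17×9.81×2.9 = 483.63 N·m.
So T = 483.63 / (0.5299 × 4.3) = 212.25 N.
ΣF_x = 0: H_x = T cos 32° = 179.99 N.
ΣF_y = 0: H_y = (17×9.81) − T sin 32° = 166.77 − 112.47 = 54.297 N.
|H| = √(H_x² + H_y²) = √((179.99)² + (54.297)²) = 188.01 N.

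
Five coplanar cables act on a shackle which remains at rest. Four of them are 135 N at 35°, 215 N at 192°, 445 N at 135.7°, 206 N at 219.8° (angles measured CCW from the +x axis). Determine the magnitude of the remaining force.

F ≈ 614 N

Sum the known components: ΣF_x = -576.5 N, ΣF_y = 211.7 N.
For equilibrium the remaining force must supply (−ΣF_x, −ΣF_y) = (576.5, -211.7) N.
Magnitude = √((576.5)² + (-211.7)²) = 614.1 N; direction = atan2(-211.7, 576.5) = 339.8°.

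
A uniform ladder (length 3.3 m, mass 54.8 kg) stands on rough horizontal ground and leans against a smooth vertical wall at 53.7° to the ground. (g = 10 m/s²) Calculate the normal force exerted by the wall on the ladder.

N_wall ≈ 201 N

Torques about the foot: N_wall · 3.3 sin 53.7° = 54.8×10×1.65 cos 53.7° → N_wall = 201.27 N.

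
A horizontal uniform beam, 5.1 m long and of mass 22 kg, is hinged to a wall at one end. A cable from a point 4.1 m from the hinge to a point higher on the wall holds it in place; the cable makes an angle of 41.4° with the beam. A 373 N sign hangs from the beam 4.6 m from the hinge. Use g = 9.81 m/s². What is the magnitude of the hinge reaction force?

Take torques about the hinge: T sin 41.4° · 4.1 = 22×9.81×2.55 + 373×4.6 = 2266.1 N·m.
So T = 2266.1 / (0.6613 × 4.1) = 835.79 N.
ΣF_x = 0: H_x = T cos 41.4° = 626.93 N.
ΣF_y = 0: H_y = (22×9.81 + 373) − T sin 41.4° = 588.82 − 552.72 = 36.103 N.
|H| = √(H_x² + H_y²) = √((626.93)² + (36.103)²) = 627.97 N.

|H| ≈ 628 N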